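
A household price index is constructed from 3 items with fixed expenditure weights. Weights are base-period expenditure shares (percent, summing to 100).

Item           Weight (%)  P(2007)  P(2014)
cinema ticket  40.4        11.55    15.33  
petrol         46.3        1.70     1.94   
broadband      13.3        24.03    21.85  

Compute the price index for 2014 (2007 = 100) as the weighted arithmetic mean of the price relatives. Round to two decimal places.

118.55

cinema ticket: 40.4 × (15.33/11.55) = 40.4 × 1.327273 = 53.6218
petrol: 46.3 × (1.94/1.70) = 46.3 × 1.141176 = 52.8365
broadband: 13.3 × (21.85/24.03) = 13.3 × 0.909280 = 12.0934
Index = Σ wᵢ·(p₁ᵢ/p₀ᵢ) = 53.6218 + 52.8365 + 12.0934 = 118.5517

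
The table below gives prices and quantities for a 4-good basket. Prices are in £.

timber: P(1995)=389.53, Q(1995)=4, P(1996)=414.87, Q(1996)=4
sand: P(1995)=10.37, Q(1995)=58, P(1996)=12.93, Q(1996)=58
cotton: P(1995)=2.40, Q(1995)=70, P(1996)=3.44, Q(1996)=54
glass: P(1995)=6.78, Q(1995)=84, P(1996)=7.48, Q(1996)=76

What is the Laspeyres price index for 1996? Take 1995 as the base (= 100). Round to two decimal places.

Laspeyres price index uses base-period quantities as weights.
ΣP(1996)·Q(1995) = 414.87×4 + 12.93×58 + 3.44×70 + 7.48×84 = 1659.48 + 749.94 + 240.8 + 628.32 = 3278.54
ΣP(1995)·Q(1995) = 389.53×4 + 10.37×58 + 2.40×70 + 6.78×84 = 1558.12 + 601.46 + 168 + 569.52 = 2897.1
Index = 3278.54 / 2897.1 × 100 = 113.1663

113.17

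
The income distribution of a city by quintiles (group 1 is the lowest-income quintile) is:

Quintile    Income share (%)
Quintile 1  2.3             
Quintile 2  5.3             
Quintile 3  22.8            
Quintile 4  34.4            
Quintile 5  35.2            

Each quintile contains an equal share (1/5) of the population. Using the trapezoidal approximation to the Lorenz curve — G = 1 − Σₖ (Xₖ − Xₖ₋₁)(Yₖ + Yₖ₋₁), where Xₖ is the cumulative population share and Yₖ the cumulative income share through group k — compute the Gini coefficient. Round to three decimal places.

0.380

Cumulative income shares Yₖ: 0.0230, 0.0760, 0.3040, 0.6480, 1.0000
Σ (Xₖ−Xₖ₋₁)(Yₖ+Yₖ₋₁) = (1/5)(0.0230+0.0000) + (1/5)(0.0760+0.0230) + (1/5)(0.3040+0.0760) + (1/5)(0.6480+0.3040) + (1/5)(1.0000+0.6480)
  = 0.0046 + 0.0198 + 0.0760 + 0.1904 + 0.3296 = 0.6204
G = 1 − 0.6204 = 0.3796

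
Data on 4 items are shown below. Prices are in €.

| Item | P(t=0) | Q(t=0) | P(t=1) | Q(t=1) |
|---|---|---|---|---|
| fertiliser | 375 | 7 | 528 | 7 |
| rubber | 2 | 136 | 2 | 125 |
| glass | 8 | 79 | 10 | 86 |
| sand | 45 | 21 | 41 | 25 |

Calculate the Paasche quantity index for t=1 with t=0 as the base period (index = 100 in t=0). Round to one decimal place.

103.8

Paasche quantity index uses current-period prices as weights.
ΣP(t=1)·Q(t=1) = 528×7 + 2×125 + 10×86 + 41×25 = 3696 + 250 + 860 + 1025 = 5831
ΣP(t=1)·Q(t=0) = 528×7 + 2×136 + 10×79 + 41×21 = 3696 + 272 + 790 + 861 = 5619
Index = 5831 / 5619 × 100 = 103.7729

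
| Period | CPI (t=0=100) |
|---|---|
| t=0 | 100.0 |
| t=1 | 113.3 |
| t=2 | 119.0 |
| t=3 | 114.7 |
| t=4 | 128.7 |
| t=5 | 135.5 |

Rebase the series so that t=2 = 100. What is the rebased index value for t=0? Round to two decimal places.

Rebased(t=0) = 100.0 / 119.0 × 100 = 84.0336

84.03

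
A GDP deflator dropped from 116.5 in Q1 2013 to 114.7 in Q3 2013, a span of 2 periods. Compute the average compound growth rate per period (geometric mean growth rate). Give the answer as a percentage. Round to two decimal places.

-0.78%

Growth factor = (114.7/116.5)^(1/2) = (0.984549)^(1/2) = 0.992245
Growth rate = 0.992245 − 1 = -0.007755 = -0.7755%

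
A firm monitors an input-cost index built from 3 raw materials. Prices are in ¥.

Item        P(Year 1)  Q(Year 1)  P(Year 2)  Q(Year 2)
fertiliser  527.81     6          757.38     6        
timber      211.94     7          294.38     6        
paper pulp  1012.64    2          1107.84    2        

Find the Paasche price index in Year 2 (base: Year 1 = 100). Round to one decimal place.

131.9

Paasche price index uses current-period quantities as weights.
ΣP(Year 2)·Q(Year 2) = 757.38×6 + 294.38×6 + 1107.84×2 = 4544.28 + 1766.28 + 2215.68 = 8526.24
ΣP(Year 1)·Q(Year 2) = 527.81×6 + 211.94×6 + 1012.64×2 = 3166.86 + 1271.64 + 2025.28 = 6463.78
Index = 8526.24 / 6463.78 × 100 = 131.9080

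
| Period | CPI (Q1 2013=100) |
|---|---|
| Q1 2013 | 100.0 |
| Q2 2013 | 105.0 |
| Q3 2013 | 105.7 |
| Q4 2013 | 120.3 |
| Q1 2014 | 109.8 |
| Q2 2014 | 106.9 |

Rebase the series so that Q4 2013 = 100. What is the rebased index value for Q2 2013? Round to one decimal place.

Rebased(Q2 2013) = 105.0 / 120.3 × 100 = 87.2818

87.3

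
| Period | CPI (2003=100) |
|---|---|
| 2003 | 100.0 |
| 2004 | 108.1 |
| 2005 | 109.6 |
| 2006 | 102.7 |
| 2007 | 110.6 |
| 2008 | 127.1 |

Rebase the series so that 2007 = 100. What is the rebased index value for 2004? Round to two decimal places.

97.74

Rebased(2004) = 108.1 / 110.6 × 100 = 97.7396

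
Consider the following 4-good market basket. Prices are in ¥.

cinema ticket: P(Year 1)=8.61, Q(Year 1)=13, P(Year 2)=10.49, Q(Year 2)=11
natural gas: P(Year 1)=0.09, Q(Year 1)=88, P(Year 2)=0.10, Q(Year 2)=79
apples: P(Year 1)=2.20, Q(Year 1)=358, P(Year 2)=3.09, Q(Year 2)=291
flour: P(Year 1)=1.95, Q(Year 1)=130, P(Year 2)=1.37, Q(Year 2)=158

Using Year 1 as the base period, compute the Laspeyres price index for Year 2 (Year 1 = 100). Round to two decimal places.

123.13

Laspeyres price index uses base-period quantities as weights.
ΣP(Year 2)·Q(Year 1) = 10.49×13 + 0.10×88 + 3.09×358 + 1.37×130 = 136.37 + 8.8 + 1106.22 + 178.1 = 1429.49
ΣP(Year 1)·Q(Year 1) = 8.61×13 + 0.09×88 + 2.20×358 + 1.95×130 = 111.93 + 7.92 + 787.6 + 253.5 = 1160.95
Index = 1429.49 / 1160.95 × 100 = 123.1311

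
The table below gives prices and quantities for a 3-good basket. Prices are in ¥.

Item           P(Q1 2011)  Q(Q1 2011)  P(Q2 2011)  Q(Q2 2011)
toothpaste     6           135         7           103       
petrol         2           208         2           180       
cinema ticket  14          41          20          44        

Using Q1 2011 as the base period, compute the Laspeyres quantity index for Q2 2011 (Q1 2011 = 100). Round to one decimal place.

88.6

Laspeyres quantity index uses base-period prices as weights.
ΣP(Q1 2011)·Q(Q2 2011) = 6×103 + 2×180 + 14×44 = 618 + 360 + 616 = 1594
ΣP(Q1 2011)·Q(Q1 2011) = 6×135 + 2×208 + 14×41 = 810 + 416 + 574 = 1800
Index = 1594 / 1800 × 100 = 88.5556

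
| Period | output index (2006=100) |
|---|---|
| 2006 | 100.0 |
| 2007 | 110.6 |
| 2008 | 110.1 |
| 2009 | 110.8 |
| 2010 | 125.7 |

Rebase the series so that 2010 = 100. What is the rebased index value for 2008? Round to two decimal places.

Rebased(2008) = 110.1 / 125.7 × 100 = 87.5895

87.59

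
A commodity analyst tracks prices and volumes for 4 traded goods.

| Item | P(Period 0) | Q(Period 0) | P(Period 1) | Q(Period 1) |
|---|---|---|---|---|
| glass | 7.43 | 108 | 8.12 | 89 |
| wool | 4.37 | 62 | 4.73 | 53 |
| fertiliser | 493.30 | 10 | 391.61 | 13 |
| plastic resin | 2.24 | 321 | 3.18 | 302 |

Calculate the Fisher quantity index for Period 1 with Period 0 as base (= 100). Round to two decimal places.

Laspeyres component (base-period weights):
ΣP(Period 0)Q(Period 1) = 7.43×89 + 4.37×53 + 493.30×13 + 2.24×302 = 661.27 + 231.61 + 6412.9 + 676.48 = 7982.26
ΣP(Period 0)Q(Period 0) = 7.43×108 + 4.37×62 + 493.30×10 + 2.24×321 = 802.44 + 270.94 + 4933 + 719.04 = 6725.42
L = 7982.26 / 6725.42 × 100 = 118.6879
Paasche component (current-period weights):
ΣP(Period 1)Q(Period 1) = 8.12×89 + 4.73×53 + 391.61×13 + 3.18×302 = 722.68 + 250.69 + 5090.93 + 960.36 = 7024.66
ΣP(Period 1)Q(Period 0) = 8.12×108 + 4.73×62 + 391.61×10 + 3.18×321 = 876.96 + 293.26 + 3916.1 + 1020.78 = 6107.1
P = 7024.66 / 6107.1 × 100 = 115.0245
Fisher = √(L × P) = √(118.6879 × 115.0245) = 116.8418

116.84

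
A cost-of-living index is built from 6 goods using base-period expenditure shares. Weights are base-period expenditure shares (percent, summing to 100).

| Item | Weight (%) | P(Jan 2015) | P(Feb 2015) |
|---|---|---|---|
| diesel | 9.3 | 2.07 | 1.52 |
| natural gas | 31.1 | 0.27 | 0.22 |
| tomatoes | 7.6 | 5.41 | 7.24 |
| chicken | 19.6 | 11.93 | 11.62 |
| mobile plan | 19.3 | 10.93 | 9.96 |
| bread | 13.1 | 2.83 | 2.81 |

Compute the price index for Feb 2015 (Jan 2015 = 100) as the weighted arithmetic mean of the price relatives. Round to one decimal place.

diesel: 9.3 × (1.52/2.07) = 9.3 × 0.734300 = 6.8290
natural gas: 31.1 × (0.22/0.27) = 31.1 × 0.814815 = 25.3407
tomatoes: 7.6 × (7.24/5.41) = 7.6 × 1.338262 = 10.1708
chicken: 19.6 × (11.62/11.93) = 19.6 × 0.974015 = 19.0907
mobile plan: 19.3 × (9.96/10.93) = 19.3 × 0.911253 = 17.5872
bread: 13.1 × (2.81/2.83) = 13.1 × 0.992933 = 13.0074
Index = Σ wᵢ·(p₁ᵢ/p₀ᵢ) = 6.8290 + 25.3407 + 10.1708 + 19.0907 + 17.5872 + 13.0074 = 92.0258

92.0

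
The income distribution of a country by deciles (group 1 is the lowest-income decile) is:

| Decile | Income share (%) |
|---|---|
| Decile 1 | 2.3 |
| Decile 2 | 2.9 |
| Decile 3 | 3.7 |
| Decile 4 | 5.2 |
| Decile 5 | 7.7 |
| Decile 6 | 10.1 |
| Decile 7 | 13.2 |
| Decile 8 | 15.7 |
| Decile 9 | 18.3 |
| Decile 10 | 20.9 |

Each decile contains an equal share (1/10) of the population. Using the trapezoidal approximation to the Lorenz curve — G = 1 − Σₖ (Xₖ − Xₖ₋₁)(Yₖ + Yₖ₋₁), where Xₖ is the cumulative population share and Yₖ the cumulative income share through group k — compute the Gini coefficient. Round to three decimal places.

Cumulative income shares Yₖ: 0.0230, 0.0520, 0.0890, 0.1410, 0.2180, 0.3190, 0.4510, 0.6080, 0.7910, 1.0000
Σ (Xₖ−Xₖ₋₁)(Yₖ+Yₖ₋₁) = (1/10)(0.0230+0.0000) + (1/10)(0.0520+0.0230) + (1/10)(0.0890+0.0520) + (1/10)(0.1410+0.0890) + (1/10)(0.2180+0.1410) + (1/10)(0.3190+0.2180) + (1/10)(0.4510+0.3190) + (1/10)(0.6080+0.4510) + (1/10)(0.7910+0.6080) + (1/10)(1.0000+0.7910)
  = 0.0023 + 0.0075 + 0.0141 + 0.0230 + 0.0359 + 0.0537 + 0.0770 + 0.1059 + 0.1399 + 0.1791 = 0.6384
G = 1 − 0.6384 = 0.3616

0.362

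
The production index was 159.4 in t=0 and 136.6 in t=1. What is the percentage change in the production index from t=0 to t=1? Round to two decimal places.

Change = (136.6 − 159.4) / 159.4 × 100
       = -22.8 / 159.4 × 100 = -14.3036%

-14.30%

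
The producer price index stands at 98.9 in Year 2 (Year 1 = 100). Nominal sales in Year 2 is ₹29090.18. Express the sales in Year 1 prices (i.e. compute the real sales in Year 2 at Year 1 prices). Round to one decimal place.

29413.7

Real = Nominal ÷ (Index/100) = 29090.18 ÷ (98.9/100)
     = 29090.18 ÷ 0.989 = 29413.7310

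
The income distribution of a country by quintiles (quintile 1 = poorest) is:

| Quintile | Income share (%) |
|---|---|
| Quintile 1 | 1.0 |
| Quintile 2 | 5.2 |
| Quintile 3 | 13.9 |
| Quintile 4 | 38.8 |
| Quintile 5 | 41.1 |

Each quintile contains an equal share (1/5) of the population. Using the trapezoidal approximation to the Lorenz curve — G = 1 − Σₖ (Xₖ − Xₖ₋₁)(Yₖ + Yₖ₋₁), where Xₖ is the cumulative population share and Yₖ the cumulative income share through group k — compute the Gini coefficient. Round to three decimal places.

0.455

Cumulative income shares Yₖ: 0.0100, 0.0620, 0.2010, 0.5890, 1.0000
Σ (Xₖ−Xₖ₋₁)(Yₖ+Yₖ₋₁) = (1/5)(0.0100+0.0000) + (1/5)(0.0620+0.0100) + (1/5)(0.2010+0.0620) + (1/5)(0.5890+0.2010) + (1/5)(1.0000+0.5890)
  = 0.0020 + 0.0144 + 0.0526 + 0.1580 + 0.3178 = 0.5448
G = 1 − 0.5448 = 0.4552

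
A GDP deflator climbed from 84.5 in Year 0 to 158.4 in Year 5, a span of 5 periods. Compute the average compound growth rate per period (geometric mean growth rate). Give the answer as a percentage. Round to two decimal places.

13.39%

Growth factor = (158.4/84.5)^(1/5) = (1.874556)^(1/5) = 1.133913
Growth rate = 1.133913 − 1 = 0.133913 = 13.3913%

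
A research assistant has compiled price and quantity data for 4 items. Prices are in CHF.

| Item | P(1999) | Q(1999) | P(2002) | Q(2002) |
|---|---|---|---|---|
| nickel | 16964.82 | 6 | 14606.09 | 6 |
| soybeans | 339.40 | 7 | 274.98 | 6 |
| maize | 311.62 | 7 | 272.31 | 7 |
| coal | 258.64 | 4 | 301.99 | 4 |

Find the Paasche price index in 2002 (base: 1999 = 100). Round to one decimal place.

Paasche price index uses current-period quantities as weights.
ΣP(2002)·Q(2002) = 14606.09×6 + 274.98×6 + 272.31×7 + 301.99×4 = 87636.54 + 1649.88 + 1906.17 + 1207.96 = 92400.55
ΣP(1999)·Q(2002) = 16964.82×6 + 339.40×6 + 311.62×7 + 258.64×4 = 101788.92 + 2036.4 + 2181.34 + 1034.56 = 107041.22
Index = 92400.55 / 107041.22 × 100 = 86.3224

86.3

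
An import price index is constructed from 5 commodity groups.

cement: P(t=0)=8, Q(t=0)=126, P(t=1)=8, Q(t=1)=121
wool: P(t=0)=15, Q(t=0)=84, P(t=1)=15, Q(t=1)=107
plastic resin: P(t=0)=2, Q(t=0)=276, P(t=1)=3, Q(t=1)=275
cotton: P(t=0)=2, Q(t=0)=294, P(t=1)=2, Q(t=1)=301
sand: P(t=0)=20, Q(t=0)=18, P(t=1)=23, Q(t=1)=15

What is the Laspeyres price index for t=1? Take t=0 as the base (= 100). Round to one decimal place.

Laspeyres price index uses base-period quantities as weights.
ΣP(t=1)·Q(t=0) = 8×126 + 15×84 + 3×276 + 2×294 + 23×18 = 1008 + 1260 + 828 + 588 + 414 = 4098
ΣP(t=0)·Q(t=0) = 8×126 + 15×84 + 2×276 + 2×294 + 20×18 = 1008 + 1260 + 552 + 588 + 360 = 3768
Index = 4098 / 3768 × 100 = 108.7580

108.8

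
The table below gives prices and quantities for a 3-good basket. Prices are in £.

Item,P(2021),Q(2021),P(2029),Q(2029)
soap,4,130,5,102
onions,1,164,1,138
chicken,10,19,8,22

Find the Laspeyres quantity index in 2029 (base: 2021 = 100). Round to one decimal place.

87.6

Laspeyres quantity index uses base-period prices as weights.
ΣP(2021)·Q(2029) = 4×102 + 1×138 + 10×22 = 408 + 138 + 220 = 766
ΣP(2021)·Q(2021) = 4×130 + 1×164 + 10×19 = 520 + 164 + 190 = 874
Index = 766 / 874 × 100 = 87.6430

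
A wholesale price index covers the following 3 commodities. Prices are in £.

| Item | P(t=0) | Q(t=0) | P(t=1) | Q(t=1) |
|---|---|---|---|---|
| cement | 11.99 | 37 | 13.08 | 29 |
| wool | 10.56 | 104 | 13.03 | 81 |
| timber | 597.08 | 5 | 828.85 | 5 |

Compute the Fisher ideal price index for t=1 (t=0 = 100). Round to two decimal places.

132.68

Laspeyres component (base-period weights):
ΣP(t=1)Q(t=0) = 13.08×37 + 13.03×104 + 828.85×5 = 483.96 + 1355.12 + 4144.25 = 5983.33
ΣP(t=0)Q(t=0) = 11.99×37 + 10.56×104 + 597.08×5 = 443.63 + 1098.24 + 2985.4 = 4527.27
L = 5983.33 / 4527.27 × 100 = 132.1620
Paasche component (current-period weights):
ΣP(t=1)Q(t=1) = 13.08×29 + 13.03×81 + 828.85×5 = 379.32 + 1055.43 + 4144.25 = 5579
ΣP(t=0)Q(t=1) = 11.99×29 + 10.56×81 + 597.08×5 = 347.71 + 855.36 + 2985.4 = 4188.47
P = 5579 / 4188.47 × 100 = 133.1990
Fisher = √(L × P) = √(132.1620 × 133.1990) = 132.6795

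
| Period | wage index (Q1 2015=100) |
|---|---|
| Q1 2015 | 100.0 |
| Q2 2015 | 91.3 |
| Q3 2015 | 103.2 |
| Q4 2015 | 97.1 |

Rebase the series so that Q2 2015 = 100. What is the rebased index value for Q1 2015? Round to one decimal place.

109.5

Rebased(Q1 2015) = 100.0 / 91.3 × 100 = 109.5290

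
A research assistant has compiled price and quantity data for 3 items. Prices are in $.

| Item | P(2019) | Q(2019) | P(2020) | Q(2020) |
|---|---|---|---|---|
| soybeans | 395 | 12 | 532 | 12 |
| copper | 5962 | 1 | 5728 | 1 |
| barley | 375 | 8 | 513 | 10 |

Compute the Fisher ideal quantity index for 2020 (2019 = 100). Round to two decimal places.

Laspeyres component (base-period weights):
ΣP(2019)Q(2020) = 395×12 + 5962×1 + 375×10 = 4740 + 5962 + 3750 = 14452
ΣP(2019)Q(2019) = 395×12 + 5962×1 + 375×8 = 4740 + 5962 + 3000 = 13702
L = 14452 / 13702 × 100 = 105.4737
Paasche component (current-period weights):
ΣP(2020)Q(2020) = 532×12 + 5728×1 + 513×10 = 6384 + 5728 + 5130 = 17242
ΣP(2020)Q(2019) = 532×12 + 5728×1 + 513×8 = 6384 + 5728 + 4104 = 16216
P = 17242 / 16216 × 100 = 106.3271
Fisher = √(L × P) = √(105.4737 × 106.3271) = 105.8995

105.90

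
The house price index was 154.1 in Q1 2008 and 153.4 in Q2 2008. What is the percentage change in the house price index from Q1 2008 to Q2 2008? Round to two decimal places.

-0.45%

Change = (153.4 − 154.1) / 154.1 × 100
       = -0.7 / 154.1 × 100 = -0.4543%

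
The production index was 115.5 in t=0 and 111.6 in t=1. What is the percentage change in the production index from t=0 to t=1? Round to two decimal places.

Change = (111.6 − 115.5) / 115.5 × 100
       = -3.9 / 115.5 × 100 = -3.3766%

-3.38%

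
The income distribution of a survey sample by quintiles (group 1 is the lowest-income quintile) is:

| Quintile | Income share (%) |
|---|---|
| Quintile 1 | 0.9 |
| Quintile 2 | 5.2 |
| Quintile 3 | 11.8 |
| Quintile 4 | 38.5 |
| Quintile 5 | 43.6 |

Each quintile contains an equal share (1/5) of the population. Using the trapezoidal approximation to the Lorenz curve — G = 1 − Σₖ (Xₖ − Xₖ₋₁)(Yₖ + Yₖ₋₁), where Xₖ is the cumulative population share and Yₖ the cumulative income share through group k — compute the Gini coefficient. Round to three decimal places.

0.475

Cumulative income shares Yₖ: 0.0090, 0.0610, 0.1790, 0.5640, 1.0000
Σ (Xₖ−Xₖ₋₁)(Yₖ+Yₖ₋₁) = (1/5)(0.0090+0.0000) + (1/5)(0.0610+0.0090) + (1/5)(0.1790+0.0610) + (1/5)(0.5640+0.1790) + (1/5)(1.0000+0.5640)
  = 0.0018 + 0.0140 + 0.0480 + 0.1486 + 0.3128 = 0.5252
G = 1 − 0.5252 = 0.4748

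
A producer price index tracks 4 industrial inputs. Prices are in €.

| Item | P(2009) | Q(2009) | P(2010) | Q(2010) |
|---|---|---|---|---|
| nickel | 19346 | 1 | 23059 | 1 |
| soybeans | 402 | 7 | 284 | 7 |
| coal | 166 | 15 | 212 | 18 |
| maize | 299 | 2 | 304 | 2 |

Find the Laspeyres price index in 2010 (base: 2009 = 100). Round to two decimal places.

114.21

Laspeyres price index uses base-period quantities as weights.
ΣP(2010)·Q(2009) = 23059×1 + 284×7 + 212×15 + 304×2 = 23059 + 1988 + 3180 + 608 = 28835
ΣP(2009)·Q(2009) = 19346×1 + 402×7 + 166×15 + 299×2 = 19346 + 2814 + 2490 + 598 = 25248
Index = 28835 / 25248 × 100 = 114.2071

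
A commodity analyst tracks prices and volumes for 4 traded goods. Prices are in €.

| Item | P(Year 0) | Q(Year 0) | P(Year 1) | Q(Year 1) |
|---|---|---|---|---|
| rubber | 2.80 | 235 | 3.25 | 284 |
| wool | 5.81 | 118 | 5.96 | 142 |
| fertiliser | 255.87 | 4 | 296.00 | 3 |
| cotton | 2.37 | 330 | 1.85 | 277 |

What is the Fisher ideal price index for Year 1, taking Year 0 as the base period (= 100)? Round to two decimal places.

Laspeyres component (base-period weights):
ΣP(Year 1)Q(Year 0) = 3.25×235 + 5.96×118 + 296.00×4 + 1.85×330 = 763.75 + 703.28 + 1184 + 610.5 = 3261.53
ΣP(Year 0)Q(Year 0) = 2.80×235 + 5.81×118 + 255.87×4 + 2.37×330 = 658 + 685.58 + 1023.48 + 782.1 = 3149.16
L = 3261.53 / 3149.16 × 100 = 103.5683
Paasche component (current-period weights):
ΣP(Year 1)Q(Year 1) = 3.25×284 + 5.96×142 + 296.00×3 + 1.85×277 = 923 + 846.32 + 888 + 512.45 = 3169.77
ΣP(Year 0)Q(Year 1) = 2.80×284 + 5.81×142 + 255.87×3 + 2.37×277 = 795.2 + 825.02 + 767.61 + 656.49 = 3044.32
P = 3169.77 / 3044.32 × 100 = 104.1208
Fisher = √(L × P) = √(103.5683 × 104.1208) = 103.8442

103.84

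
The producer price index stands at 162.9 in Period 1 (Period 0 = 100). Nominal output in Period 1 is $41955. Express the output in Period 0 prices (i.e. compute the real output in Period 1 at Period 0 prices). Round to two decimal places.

Real = Nominal ÷ (Index/100) = 41955 ÷ (162.9/100)
     = 41955 ÷ 1.629 = 25755.0645

25755.06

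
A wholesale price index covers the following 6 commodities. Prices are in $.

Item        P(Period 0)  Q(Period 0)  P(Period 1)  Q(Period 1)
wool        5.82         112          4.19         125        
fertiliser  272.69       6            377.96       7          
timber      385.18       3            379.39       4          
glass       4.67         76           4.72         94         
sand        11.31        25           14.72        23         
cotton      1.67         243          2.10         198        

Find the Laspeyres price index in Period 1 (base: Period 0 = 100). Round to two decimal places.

113.93

Laspeyres price index uses base-period quantities as weights.
ΣP(Period 1)·Q(Period 0) = 4.19×112 + 377.96×6 + 379.39×3 + 4.72×76 + 14.72×25 + 2.10×243 = 469.28 + 2267.76 + 1138.17 + 358.72 + 368 + 510.3 = 5112.23
ΣP(Period 0)·Q(Period 0) = 5.82×112 + 272.69×6 + 385.18×3 + 4.67×76 + 11.31×25 + 1.67×243 = 651.84 + 1636.14 + 1155.54 + 354.92 + 282.75 + 405.81 = 4487
Index = 5112.23 / 4487 × 100 = 113.9343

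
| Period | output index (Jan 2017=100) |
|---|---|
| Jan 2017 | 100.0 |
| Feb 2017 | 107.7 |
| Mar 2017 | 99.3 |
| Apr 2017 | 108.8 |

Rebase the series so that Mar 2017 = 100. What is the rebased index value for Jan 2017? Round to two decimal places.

Rebased(Jan 2017) = 100.0 / 99.3 × 100 = 100.7049

100.70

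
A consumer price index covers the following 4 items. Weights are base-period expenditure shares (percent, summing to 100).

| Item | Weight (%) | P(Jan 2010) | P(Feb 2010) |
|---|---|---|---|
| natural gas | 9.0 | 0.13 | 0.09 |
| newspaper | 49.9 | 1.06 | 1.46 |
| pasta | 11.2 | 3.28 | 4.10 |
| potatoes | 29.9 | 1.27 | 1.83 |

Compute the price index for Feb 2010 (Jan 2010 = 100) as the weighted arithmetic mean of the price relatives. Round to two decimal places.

132.05

natural gas: 9.0 × (0.09/0.13) = 9.0 × 0.692308 = 6.2308
newspaper: 49.9 × (1.46/1.06) = 49.9 × 1.377358 = 68.7302
pasta: 11.2 × (4.10/3.28) = 11.2 × 1.250000 = 14.0000
potatoes: 29.9 × (1.83/1.27) = 29.9 × 1.440945 = 43.0843
Index = Σ wᵢ·(p₁ᵢ/p₀ᵢ) = 6.2308 + 68.7302 + 14.0000 + 43.0843 = 132.0452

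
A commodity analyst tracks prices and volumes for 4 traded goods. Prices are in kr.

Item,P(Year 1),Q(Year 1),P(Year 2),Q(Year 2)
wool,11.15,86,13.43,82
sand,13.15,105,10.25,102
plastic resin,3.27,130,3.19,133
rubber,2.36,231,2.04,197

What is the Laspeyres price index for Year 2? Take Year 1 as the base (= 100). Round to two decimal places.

94.18

Laspeyres price index uses base-period quantities as weights.
ΣP(Year 2)·Q(Year 1) = 13.43×86 + 10.25×105 + 3.19×130 + 2.04×231 = 1154.98 + 1076.25 + 414.7 + 471.24 = 3117.17
ΣP(Year 1)·Q(Year 1) = 11.15×86 + 13.15×105 + 3.27×130 + 2.36×231 = 958.9 + 1380.75 + 425.1 + 545.16 = 3309.91
Index = 3117.17 / 3309.91 × 100 = 94.1769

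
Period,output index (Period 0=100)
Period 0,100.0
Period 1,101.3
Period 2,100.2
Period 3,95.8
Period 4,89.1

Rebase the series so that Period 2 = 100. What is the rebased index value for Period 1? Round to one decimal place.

101.1

Rebased(Period 1) = 101.3 / 100.2 × 100 = 101.0978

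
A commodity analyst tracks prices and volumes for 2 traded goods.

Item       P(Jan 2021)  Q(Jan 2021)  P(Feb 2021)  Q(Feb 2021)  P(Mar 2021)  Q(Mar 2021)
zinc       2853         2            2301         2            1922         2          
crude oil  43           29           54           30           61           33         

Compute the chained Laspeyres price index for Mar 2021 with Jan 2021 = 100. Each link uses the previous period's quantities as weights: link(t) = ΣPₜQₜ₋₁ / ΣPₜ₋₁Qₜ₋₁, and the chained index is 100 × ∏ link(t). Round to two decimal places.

80.90

Link Jan 2021→Feb 2021:
ΣP(Feb 2021)Q(Jan 2021) = 2301×2 + 54×29 = 4602 + 1566 = 6168
ΣP(Jan 2021)Q(Jan 2021) = 2853×2 + 43×29 = 5706 + 1247 = 6953
link = 6168/6953 = 0.887099
Link Feb 2021→Mar 2021:
ΣP(Mar 2021)Q(Feb 2021) = 1922×2 + 61×30 = 3844 + 1830 = 5674
ΣP(Feb 2021)Q(Feb 2021) = 2301×2 + 54×30 = 4602 + 1620 = 6222
link = 5674/6222 = 0.911925
Chained index = 100 × 0.887099 × 0.911925 = 80.8968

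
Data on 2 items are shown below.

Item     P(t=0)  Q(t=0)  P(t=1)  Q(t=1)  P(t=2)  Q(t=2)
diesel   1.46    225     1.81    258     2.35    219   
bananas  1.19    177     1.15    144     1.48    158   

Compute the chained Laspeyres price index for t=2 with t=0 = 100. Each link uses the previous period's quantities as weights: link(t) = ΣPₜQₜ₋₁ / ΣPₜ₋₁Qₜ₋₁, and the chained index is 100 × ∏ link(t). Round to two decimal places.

Link t=0→t=1:
ΣP(t=1)Q(t=0) = 1.81×225 + 1.15×177 = 407.25 + 203.55 = 610.8
ΣP(t=0)Q(t=0) = 1.46×225 + 1.19×177 = 328.5 + 210.63 = 539.13
link = 610.8/539.13 = 1.132936
Link t=1→t=2:
ΣP(t=2)Q(t=1) = 2.35×258 + 1.48×144 = 606.3 + 213.12 = 819.42
ΣP(t=1)Q(t=1) = 1.81×258 + 1.15×144 = 466.98 + 165.6 = 632.58
link = 819.42/632.58 = 1.295362
Chained index = 100 × 1.132936 × 1.295362 = 146.7563

146.76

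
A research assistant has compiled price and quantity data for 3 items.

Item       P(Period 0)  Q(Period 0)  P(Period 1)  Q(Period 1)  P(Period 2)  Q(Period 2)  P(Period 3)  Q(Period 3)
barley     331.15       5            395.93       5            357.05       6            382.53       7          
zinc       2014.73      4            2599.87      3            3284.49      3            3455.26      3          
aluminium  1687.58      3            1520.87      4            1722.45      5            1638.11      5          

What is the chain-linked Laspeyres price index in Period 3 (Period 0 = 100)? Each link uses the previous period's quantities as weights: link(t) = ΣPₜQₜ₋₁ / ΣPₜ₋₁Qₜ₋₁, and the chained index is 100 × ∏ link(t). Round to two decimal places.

Link Period 0→Period 1:
ΣP(Period 1)Q(Period 0) = 395.93×5 + 2599.87×4 + 1520.87×3 = 1979.65 + 10399.48 + 4562.61 = 16941.74
ΣP(Period 0)Q(Period 0) = 331.15×5 + 2014.73×4 + 1687.58×3 = 1655.75 + 8058.92 + 5062.74 = 14777.41
link = 16941.74/14777.41 = 1.146462
Link Period 1→Period 2:
ΣP(Period 2)Q(Period 1) = 357.05×5 + 3284.49×3 + 1722.45×4 = 1785.25 + 9853.47 + 6889.8 = 18528.52
ΣP(Period 1)Q(Period 1) = 395.93×5 + 2599.87×3 + 1520.87×4 = 1979.65 + 7799.61 + 6083.48 = 15862.74
link = 18528.52/15862.74 = 1.168053
Link Period 2→Period 3:
ΣP(Period 3)Q(Period 2) = 382.53×6 + 3455.26×3 + 1638.11×5 = 2295.18 + 10365.78 + 8190.55 = 20851.51
ΣP(Period 2)Q(Period 2) = 357.05×6 + 3284.49×3 + 1722.45×5 = 2142.3 + 9853.47 + 8612.25 = 20608.02
link = 20851.51/20608.02 = 1.011815
Chained index = 100 × 1.146462 × 1.168053 × 1.011815 = 135.4951

135.50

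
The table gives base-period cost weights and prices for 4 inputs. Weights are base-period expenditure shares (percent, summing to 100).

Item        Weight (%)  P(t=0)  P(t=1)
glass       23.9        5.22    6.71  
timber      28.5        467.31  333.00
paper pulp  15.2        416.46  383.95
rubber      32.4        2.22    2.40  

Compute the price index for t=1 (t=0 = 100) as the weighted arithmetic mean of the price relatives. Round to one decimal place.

glass: 23.9 × (6.71/5.22) = 23.9 × 1.285441 = 30.7220
timber: 28.5 × (333.00/467.31) = 28.5 × 0.712589 = 20.3088
paper pulp: 15.2 × (383.95/416.46) = 15.2 × 0.921937 = 14.0134
rubber: 32.4 × (2.40/2.22) = 32.4 × 1.081081 = 35.0270
Index = Σ wᵢ·(p₁ᵢ/p₀ᵢ) = 30.7220 + 20.3088 + 14.0134 + 35.0270 = 100.0713

100.1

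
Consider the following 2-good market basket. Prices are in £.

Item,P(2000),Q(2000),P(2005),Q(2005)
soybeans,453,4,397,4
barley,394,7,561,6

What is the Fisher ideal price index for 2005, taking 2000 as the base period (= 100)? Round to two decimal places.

Laspeyres component (base-period weights):
ΣP(2005)Q(2000) = 397×4 + 561×7 = 1588 + 3927 = 5515
ΣP(2000)Q(2000) = 453×4 + 394×7 = 1812 + 2758 = 4570
L = 5515 / 4570 × 100 = 120.6783
Paasche component (current-period weights):
ΣP(2005)Q(2005) = 397×4 + 561×6 = 1588 + 3366 = 4954
ΣP(2000)Q(2005) = 453×4 + 394×6 = 1812 + 2364 = 4176
P = 4954 / 4176 × 100 = 118.6303
Fisher = √(L × P) = √(120.6783 × 118.6303) = 119.6499

119.65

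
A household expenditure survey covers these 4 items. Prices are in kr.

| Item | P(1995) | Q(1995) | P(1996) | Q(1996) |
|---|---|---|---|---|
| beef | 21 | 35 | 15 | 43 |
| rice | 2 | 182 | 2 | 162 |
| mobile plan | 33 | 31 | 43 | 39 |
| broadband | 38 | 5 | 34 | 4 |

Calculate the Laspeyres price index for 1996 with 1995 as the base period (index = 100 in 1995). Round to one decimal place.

Laspeyres price index uses base-period quantities as weights.
ΣP(1996)·Q(1995) = 15×35 + 2×182 + 43×31 + 34×5 = 525 + 364 + 1333 + 170 = 2392
ΣP(1995)·Q(1995) = 21×35 + 2×182 + 33×31 + 38×5 = 735 + 364 + 1023 + 190 = 2312
Index = 2392 / 2312 × 100 = 103.4602

103.5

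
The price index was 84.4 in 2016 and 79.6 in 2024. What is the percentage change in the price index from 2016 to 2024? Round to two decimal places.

Change = (79.6 − 84.4) / 84.4 × 100
       = -4.8 / 84.4 × 100 = -5.6872%

-5.69%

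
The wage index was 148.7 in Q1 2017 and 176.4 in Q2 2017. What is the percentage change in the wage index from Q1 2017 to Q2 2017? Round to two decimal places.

18.63%

Change = (176.4 − 148.7) / 148.7 × 100
       = 27.7 / 148.7 × 100 = 18.6281%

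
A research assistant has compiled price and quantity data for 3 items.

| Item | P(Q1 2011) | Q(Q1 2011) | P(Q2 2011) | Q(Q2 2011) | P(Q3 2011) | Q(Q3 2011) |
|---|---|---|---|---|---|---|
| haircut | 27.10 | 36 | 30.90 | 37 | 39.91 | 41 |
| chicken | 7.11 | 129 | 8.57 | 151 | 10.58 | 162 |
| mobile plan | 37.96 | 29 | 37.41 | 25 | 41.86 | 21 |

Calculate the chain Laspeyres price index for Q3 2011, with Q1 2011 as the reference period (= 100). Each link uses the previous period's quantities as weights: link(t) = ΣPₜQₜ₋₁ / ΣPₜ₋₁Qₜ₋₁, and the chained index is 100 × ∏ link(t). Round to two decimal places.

Link Q1 2011→Q2 2011:
ΣP(Q2 2011)Q(Q1 2011) = 30.90×36 + 8.57×129 + 37.41×29 = 1112.4 + 1105.53 + 1084.89 = 3302.82
ΣP(Q1 2011)Q(Q1 2011) = 27.10×36 + 7.11×129 + 37.96×29 = 975.6 + 917.19 + 1100.84 = 2993.63
link = 3302.82/2993.63 = 1.103283
Link Q2 2011→Q3 2011:
ΣP(Q3 2011)Q(Q2 2011) = 39.91×37 + 10.58×151 + 41.86×25 = 1476.67 + 1597.58 + 1046.5 = 4120.75
ΣP(Q2 2011)Q(Q2 2011) = 30.90×37 + 8.57×151 + 37.41×25 = 1143.3 + 1294.07 + 935.25 = 3372.62
link = 4120.75/3372.62 = 1.221825
Chained index = 100 × 1.103283 × 1.221825 = 134.8018

134.80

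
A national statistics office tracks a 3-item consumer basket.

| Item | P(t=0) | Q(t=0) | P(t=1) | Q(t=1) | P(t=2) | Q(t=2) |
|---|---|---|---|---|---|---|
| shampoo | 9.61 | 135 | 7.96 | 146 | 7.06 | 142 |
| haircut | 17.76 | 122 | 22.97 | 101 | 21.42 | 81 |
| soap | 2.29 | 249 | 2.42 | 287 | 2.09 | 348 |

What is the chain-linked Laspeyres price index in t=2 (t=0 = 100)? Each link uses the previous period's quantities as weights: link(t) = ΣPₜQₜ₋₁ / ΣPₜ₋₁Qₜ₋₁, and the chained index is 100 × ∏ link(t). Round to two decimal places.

100.86

Link t=0→t=1:
ΣP(t=1)Q(t=0) = 7.96×135 + 22.97×122 + 2.42×249 = 1074.6 + 2802.34 + 602.58 = 4479.52
ΣP(t=0)Q(t=0) = 9.61×135 + 17.76×122 + 2.29×249 = 1297.35 + 2166.72 + 570.21 = 4034.28
link = 4479.52/4034.28 = 1.110364
Link t=1→t=2:
ΣP(t=2)Q(t=1) = 7.06×146 + 21.42×101 + 2.09×287 = 1030.76 + 2163.42 + 599.83 = 3794.01
ΣP(t=1)Q(t=1) = 7.96×146 + 22.97×101 + 2.42×287 = 1162.16 + 2319.97 + 694.54 = 4176.67
link = 3794.01/4176.67 = 0.908382
Chained index = 100 × 1.110364 × 0.908382 = 100.8634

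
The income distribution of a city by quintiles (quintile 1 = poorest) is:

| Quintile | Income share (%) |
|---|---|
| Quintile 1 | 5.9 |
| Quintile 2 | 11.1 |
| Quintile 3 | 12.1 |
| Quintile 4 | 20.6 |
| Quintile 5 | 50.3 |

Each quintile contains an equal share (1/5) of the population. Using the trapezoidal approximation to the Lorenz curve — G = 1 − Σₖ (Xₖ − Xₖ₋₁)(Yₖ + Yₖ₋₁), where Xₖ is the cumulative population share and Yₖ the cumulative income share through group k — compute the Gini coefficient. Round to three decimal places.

Cumulative income shares Yₖ: 0.0590, 0.1700, 0.2910, 0.4970, 1.0000
Σ (Xₖ−Xₖ₋₁)(Yₖ+Yₖ₋₁) = (1/5)(0.0590+0.0000) + (1/5)(0.1700+0.0590) + (1/5)(0.2910+0.1700) + (1/5)(0.4970+0.2910) + (1/5)(1.0000+0.4970)
  = 0.0118 + 0.0458 + 0.0922 + 0.1576 + 0.2994 = 0.6068
G = 1 − 0.6068 = 0.3932

0.393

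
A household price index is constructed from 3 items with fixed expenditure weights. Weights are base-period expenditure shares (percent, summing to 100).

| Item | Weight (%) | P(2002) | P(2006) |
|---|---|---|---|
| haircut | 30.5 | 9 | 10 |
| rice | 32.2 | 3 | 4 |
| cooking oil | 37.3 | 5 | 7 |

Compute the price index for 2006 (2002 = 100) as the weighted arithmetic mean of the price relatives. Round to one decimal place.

haircut: 30.5 × (10/9) = 30.5 × 1.111111 = 33.8889
rice: 32.2 × (4/3) = 32.2 × 1.333333 = 42.9333
cooking oil: 37.3 × (7/5) = 37.3 × 1.400000 = 52.2200
Index = Σ wᵢ·(p₁ᵢ/p₀ᵢ) = 33.8889 + 42.9333 + 52.2200 = 129.0422

129.0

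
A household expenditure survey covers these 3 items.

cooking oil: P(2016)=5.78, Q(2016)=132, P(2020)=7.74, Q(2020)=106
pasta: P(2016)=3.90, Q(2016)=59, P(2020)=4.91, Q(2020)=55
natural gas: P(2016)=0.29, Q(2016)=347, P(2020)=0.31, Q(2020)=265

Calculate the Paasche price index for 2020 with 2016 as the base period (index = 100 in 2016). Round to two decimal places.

129.71

Paasche price index uses current-period quantities as weights.
ΣP(2020)·Q(2020) = 7.74×106 + 4.91×55 + 0.31×265 = 820.44 + 270.05 + 82.15 = 1172.64
ΣP(2016)·Q(2020) = 5.78×106 + 3.90×55 + 0.29×265 = 612.68 + 214.5 + 76.85 = 904.03
Index = 1172.64 / 904.03 × 100 = 129.7125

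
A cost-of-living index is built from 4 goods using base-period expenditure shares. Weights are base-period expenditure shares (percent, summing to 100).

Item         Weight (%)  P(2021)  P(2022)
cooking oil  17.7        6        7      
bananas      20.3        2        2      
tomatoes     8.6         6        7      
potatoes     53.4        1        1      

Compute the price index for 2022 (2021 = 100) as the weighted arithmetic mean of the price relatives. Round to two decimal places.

cooking oil: 17.7 × (7/6) = 17.7 × 1.166667 = 20.6500
bananas: 20.3 × (2/2) = 20.3 × 1.000000 = 20.3000
tomatoes: 8.6 × (7/6) = 8.6 × 1.166667 = 10.0333
potatoes: 53.4 × (1/1) = 53.4 × 1.000000 = 53.4000
Index = Σ wᵢ·(p₁ᵢ/p₀ᵢ) = 20.6500 + 20.3000 + 10.0333 + 53.4000 = 104.3833

104.38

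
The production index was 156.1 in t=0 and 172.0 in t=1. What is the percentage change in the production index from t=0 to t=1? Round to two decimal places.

Change = (172.0 − 156.1) / 156.1 × 100
       = 15.9 / 156.1 × 100 = 10.1858%

10.19%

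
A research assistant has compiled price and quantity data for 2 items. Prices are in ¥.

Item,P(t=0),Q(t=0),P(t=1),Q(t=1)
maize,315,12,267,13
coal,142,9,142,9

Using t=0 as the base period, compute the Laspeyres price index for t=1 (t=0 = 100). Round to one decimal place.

88.6

Laspeyres price index uses base-period quantities as weights.
ΣP(t=1)·Q(t=0) = 267×12 + 142×9 = 3204 + 1278 = 4482
ΣP(t=0)·Q(t=0) = 315×12 + 142×9 = 3780 + 1278 = 5058
Index = 4482 / 5058 × 100 = 88.6121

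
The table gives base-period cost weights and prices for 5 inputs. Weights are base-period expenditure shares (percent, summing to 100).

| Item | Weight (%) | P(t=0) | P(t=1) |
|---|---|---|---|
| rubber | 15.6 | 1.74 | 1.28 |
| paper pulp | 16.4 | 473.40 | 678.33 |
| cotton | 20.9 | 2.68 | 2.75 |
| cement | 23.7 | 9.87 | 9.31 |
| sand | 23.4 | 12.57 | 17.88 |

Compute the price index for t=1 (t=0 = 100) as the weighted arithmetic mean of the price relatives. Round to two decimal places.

112.06

rubber: 15.6 × (1.28/1.74) = 15.6 × 0.735632 = 11.4759
paper pulp: 16.4 × (678.33/473.40) = 16.4 × 1.432890 = 23.4994
cotton: 20.9 × (2.75/2.68) = 20.9 × 1.026119 = 21.4459
cement: 23.7 × (9.31/9.87) = 23.7 × 0.943262 = 22.3553
sand: 23.4 × (17.88/12.57) = 23.4 × 1.422434 = 33.2850
Index = Σ wᵢ·(p₁ᵢ/p₀ᵢ) = 11.4759 + 23.4994 + 21.4459 + 22.3553 + 33.2850 = 112.0614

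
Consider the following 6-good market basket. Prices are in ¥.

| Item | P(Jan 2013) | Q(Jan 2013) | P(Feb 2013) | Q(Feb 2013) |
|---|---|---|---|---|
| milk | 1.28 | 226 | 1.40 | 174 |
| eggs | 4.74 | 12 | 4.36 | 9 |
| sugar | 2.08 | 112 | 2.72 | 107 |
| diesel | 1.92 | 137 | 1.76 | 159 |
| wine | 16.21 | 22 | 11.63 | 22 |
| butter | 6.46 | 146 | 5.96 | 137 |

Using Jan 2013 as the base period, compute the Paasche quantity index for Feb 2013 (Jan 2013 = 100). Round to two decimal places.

Paasche quantity index uses current-period prices as weights.
ΣP(Feb 2013)·Q(Feb 2013) = 1.40×174 + 4.36×9 + 2.72×107 + 1.76×159 + 11.63×22 + 5.96×137 = 243.6 + 39.24 + 291.04 + 279.84 + 255.86 + 816.52 = 1926.1
ΣP(Feb 2013)·Q(Jan 2013) = 1.40×226 + 4.36×12 + 2.72×112 + 1.76×137 + 11.63×22 + 5.96×146 = 316.4 + 52.32 + 304.64 + 241.12 + 255.86 + 870.16 = 2040.5
Index = 1926.1 / 2040.5 × 100 = 94.3935

94.39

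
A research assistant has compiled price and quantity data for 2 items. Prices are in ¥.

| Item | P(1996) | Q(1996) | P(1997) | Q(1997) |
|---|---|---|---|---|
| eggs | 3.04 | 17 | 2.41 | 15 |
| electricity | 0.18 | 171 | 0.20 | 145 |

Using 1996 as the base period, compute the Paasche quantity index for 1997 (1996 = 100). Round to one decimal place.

86.7

Paasche quantity index uses current-period prices as weights.
ΣP(1997)·Q(1997) = 2.41×15 + 0.20×145 = 36.15 + 29 = 65.15
ΣP(1997)·Q(1996) = 2.41×17 + 0.20×171 = 40.97 + 34.2 = 75.17
Index = 65.15 / 75.17 × 100 = 86.6702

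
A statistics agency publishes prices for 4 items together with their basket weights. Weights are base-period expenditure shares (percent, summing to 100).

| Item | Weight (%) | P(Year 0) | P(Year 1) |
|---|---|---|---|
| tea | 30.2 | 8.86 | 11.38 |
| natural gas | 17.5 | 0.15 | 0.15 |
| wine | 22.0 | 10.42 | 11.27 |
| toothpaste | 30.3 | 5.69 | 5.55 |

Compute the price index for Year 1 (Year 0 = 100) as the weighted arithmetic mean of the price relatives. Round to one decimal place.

tea: 30.2 × (11.38/8.86) = 30.2 × 1.284424 = 38.7896
natural gas: 17.5 × (0.15/0.15) = 17.5 × 1.000000 = 17.5000
wine: 22.0 × (11.27/10.42) = 22.0 × 1.081574 = 23.7946
toothpaste: 30.3 × (5.55/5.69) = 30.3 × 0.975395 = 29.5545
Index = Σ wᵢ·(p₁ᵢ/p₀ᵢ) = 38.7896 + 17.5000 + 23.7946 + 29.5545 = 109.6387

109.6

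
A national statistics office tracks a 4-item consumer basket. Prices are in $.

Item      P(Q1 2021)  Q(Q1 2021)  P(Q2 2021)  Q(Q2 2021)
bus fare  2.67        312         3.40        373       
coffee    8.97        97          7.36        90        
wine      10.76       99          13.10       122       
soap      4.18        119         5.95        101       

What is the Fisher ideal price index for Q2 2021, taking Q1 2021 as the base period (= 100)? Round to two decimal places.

Laspeyres component (base-period weights):
ΣP(Q2 2021)Q(Q1 2021) = 3.40×312 + 7.36×97 + 13.10×99 + 5.95×119 = 1060.8 + 713.92 + 1296.9 + 708.05 = 3779.67
ΣP(Q1 2021)Q(Q1 2021) = 2.67×312 + 8.97×97 + 10.76×99 + 4.18×119 = 833.04 + 870.09 + 1065.24 + 497.42 = 3265.79
L = 3779.67 / 3265.79 × 100 = 115.7352
Paasche component (current-period weights):
ΣP(Q2 2021)Q(Q2 2021) = 3.40×373 + 7.36×90 + 13.10×122 + 5.95×101 = 1268.2 + 662.4 + 1598.2 + 600.95 = 4129.75
ΣP(Q1 2021)Q(Q2 2021) = 2.67×373 + 8.97×90 + 10.76×122 + 4.18×101 = 995.91 + 807.3 + 1312.72 + 422.18 = 3538.11
P = 4129.75 / 3538.11 × 100 = 116.7219
Fisher = √(L × P) = √(115.7352 × 116.7219) = 116.2275

116.23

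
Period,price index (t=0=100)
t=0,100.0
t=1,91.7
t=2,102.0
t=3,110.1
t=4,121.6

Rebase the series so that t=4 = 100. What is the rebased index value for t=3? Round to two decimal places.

90.54

Rebased(t=3) = 110.1 / 121.6 × 100 = 90.5428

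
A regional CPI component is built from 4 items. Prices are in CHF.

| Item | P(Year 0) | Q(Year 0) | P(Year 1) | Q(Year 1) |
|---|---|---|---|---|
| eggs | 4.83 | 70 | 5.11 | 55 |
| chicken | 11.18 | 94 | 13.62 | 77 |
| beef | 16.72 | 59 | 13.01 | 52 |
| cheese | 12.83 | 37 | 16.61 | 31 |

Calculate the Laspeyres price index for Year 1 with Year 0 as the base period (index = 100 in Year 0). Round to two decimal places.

105.96

Laspeyres price index uses base-period quantities as weights.
ΣP(Year 1)·Q(Year 0) = 5.11×70 + 13.62×94 + 13.01×59 + 16.61×37 = 357.7 + 1280.28 + 767.59 + 614.57 = 3020.14
ΣP(Year 0)·Q(Year 0) = 4.83×70 + 11.18×94 + 16.72×59 + 12.83×37 = 338.1 + 1050.92 + 986.48 + 474.71 = 2850.21
Index = 3020.14 / 2850.21 × 100 = 105.9620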